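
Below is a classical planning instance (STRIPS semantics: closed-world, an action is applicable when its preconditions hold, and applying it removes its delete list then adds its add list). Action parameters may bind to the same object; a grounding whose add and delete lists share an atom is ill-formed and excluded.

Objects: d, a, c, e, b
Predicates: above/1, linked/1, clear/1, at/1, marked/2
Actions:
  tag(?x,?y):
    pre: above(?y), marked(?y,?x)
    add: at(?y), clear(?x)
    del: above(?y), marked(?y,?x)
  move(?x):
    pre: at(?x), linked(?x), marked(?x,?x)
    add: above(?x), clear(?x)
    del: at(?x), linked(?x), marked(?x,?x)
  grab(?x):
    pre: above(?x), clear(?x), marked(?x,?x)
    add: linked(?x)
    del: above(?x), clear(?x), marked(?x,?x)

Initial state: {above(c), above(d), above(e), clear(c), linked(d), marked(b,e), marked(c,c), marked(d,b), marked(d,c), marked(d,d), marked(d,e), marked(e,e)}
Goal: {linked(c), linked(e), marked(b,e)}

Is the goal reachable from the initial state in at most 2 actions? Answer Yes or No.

1. tag(e,d)  →  {above(c), above(e), at(d), clear(c), clear(e), linked(d), marked(b,e), marked(c,c), marked(d,b), marked(d,c), marked(d,d), marked(e,e)}
2. grab(c)  →  {above(e), at(d), clear(e), linked(c), linked(d), marked(b,e), marked(d,b), marked(d,c), marked(d,d), marked(e,e)}
3. grab(e)  →  {at(d), linked(c), linked(d), linked(e), marked(b,e), marked(d,b), marked(d,c), marked(d,d)}
optimal plan length = 3; 3 > 2

No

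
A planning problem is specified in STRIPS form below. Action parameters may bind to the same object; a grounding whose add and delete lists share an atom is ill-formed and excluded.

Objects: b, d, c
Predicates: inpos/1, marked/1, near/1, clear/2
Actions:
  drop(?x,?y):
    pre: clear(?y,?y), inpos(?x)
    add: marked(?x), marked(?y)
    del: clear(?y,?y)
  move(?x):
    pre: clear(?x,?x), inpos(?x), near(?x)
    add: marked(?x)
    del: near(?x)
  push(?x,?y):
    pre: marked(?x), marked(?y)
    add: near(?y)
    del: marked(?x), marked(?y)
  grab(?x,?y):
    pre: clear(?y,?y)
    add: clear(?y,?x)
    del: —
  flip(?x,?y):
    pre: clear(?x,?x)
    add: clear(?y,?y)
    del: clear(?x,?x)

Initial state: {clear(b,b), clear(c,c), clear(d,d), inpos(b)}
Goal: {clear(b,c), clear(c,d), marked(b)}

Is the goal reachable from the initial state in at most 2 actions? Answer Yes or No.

1. drop(b,d)  →  {clear(b,b), clear(c,c), inpos(b), marked(b), marked(d)}
2. grab(d,c)  →  {clear(b,b), clear(c,c), clear(c,d), inpos(b), marked(b), marked(d)}
3. grab(c,b)  →  {clear(b,b), clear(b,c), clear(c,c), clear(c,d), inpos(b), marked(b), marked(d)}
optimal plan length = 3; 3 > 2

No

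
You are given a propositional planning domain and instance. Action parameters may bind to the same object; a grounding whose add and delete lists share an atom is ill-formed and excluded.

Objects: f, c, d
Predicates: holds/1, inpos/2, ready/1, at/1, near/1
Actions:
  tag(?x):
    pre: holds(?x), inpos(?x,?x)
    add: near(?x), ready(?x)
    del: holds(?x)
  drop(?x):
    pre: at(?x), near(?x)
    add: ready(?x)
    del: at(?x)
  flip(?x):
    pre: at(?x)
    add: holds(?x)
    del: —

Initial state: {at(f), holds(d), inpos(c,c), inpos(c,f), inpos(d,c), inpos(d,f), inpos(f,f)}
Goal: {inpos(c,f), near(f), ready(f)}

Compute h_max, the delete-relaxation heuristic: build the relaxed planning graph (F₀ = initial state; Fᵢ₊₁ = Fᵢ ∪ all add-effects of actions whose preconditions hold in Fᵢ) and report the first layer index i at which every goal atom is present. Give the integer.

2

F0 = init (7 atoms)
F1 = F0 ∪ {holds(f)}  (8 atoms)
F2 = F1 ∪ {near(f), ready(f)}  (10 atoms)
goal ⊆ F2  ⇒  h_max = 2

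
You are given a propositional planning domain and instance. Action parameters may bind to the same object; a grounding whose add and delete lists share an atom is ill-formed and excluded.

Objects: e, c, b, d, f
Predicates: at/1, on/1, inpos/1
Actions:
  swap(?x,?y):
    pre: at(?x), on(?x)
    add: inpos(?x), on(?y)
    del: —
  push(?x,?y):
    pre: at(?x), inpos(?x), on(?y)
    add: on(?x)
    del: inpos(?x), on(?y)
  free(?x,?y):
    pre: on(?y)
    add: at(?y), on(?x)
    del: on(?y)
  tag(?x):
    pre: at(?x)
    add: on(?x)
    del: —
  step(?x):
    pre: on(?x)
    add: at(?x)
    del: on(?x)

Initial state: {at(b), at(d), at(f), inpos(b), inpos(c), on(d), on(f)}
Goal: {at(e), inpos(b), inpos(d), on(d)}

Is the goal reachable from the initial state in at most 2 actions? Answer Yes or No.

Yes

1. swap(d,e)  →  {at(b), at(d), at(f), inpos(b), inpos(c), inpos(d), on(d), on(e), on(f)}
2. free(c,e)  →  {at(b), at(d), at(e), at(f), inpos(b), inpos(c), inpos(d), on(c), on(d), on(f)}
optimal plan length = 2; 2 ≤ 2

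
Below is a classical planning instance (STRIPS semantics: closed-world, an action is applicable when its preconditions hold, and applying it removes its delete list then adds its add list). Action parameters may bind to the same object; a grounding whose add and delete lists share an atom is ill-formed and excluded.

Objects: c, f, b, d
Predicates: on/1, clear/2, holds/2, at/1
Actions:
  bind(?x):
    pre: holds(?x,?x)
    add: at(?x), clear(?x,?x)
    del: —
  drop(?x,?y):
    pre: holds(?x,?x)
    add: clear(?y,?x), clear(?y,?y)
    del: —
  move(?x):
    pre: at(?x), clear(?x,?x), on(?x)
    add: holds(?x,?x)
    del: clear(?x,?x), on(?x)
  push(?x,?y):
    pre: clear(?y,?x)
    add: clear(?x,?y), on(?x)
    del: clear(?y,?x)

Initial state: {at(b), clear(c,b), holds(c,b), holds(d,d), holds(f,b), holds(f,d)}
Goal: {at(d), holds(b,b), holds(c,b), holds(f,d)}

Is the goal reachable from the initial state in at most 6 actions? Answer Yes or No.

1. bind(d)  →  {at(b), at(d), clear(c,b), clear(d,d), holds(c,b), holds(d,d), holds(f,b), holds(f,d)}
2. drop(d,b)  →  {at(b), at(d), clear(b,b), clear(b,d), clear(c,b), clear(d,d), holds(c,b), holds(d,d), holds(f,b), holds(f,d)}
3. push(b,c)  →  {at(b), at(d), clear(b,b), clear(b,c), clear(b,d), clear(d,d), holds(c,b), holds(d,d), holds(f,b), holds(f,d), on(b)}
4. move(b)  →  {at(b), at(d), clear(b,c), clear(b,d), clear(d,d), holds(b,b), holds(c,b), holds(d,d), holds(f,b), holds(f,d)}
optimal plan length = 4; 4 ≤ 6

Yes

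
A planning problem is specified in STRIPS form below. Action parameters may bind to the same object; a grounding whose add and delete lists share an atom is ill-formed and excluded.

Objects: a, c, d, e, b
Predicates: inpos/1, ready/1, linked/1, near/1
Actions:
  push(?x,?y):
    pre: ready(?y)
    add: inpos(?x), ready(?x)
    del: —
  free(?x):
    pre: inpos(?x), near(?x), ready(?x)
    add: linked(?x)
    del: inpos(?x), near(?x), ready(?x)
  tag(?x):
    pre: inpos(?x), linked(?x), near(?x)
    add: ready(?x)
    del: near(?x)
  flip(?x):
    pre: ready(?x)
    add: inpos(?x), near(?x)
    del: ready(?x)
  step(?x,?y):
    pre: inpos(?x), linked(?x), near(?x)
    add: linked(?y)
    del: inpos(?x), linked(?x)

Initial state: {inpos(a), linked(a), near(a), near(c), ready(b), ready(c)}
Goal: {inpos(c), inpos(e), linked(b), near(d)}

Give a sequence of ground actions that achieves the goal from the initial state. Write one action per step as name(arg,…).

1. push(c,c)  →  {inpos(a), inpos(c), linked(a), near(a), near(c), ready(b), ready(c)}
2. push(d,c)  →  {inpos(a), inpos(c), inpos(d), linked(a), near(a), near(c), ready(b), ready(c), ready(d)}
3. push(e,c)  →  {inpos(a), inpos(c), inpos(d), inpos(e), linked(a), near(a), near(c), ready(b), ready(c), ready(d), ready(e)}
4. flip(d)  →  {inpos(a), inpos(c), inpos(d), inpos(e), linked(a), near(a), near(c), near(d), ready(b), ready(c), ready(e)}
5. step(a,b)  →  {inpos(c), inpos(d), inpos(e), linked(b), near(a), near(c), near(d), ready(b), ready(c), ready(e)}

push(c,c); push(d,c); push(e,c); flip(d); step(a,b)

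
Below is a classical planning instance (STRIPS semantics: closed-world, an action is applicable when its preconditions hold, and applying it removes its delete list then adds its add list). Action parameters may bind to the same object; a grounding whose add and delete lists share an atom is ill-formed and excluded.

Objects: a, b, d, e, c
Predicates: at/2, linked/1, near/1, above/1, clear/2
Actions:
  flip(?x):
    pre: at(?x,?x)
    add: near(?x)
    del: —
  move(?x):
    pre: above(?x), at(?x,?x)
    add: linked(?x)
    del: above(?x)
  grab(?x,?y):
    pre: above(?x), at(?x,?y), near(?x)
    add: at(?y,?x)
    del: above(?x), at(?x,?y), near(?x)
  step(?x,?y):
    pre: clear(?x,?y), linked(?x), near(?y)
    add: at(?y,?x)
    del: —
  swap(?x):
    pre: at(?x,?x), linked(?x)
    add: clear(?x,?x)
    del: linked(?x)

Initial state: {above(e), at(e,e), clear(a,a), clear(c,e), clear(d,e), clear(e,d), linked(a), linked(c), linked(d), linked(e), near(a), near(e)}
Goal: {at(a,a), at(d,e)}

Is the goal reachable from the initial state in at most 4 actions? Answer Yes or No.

Yes

1. step(a,a)  →  {above(e), at(a,a), at(e,e), clear(a,a), clear(c,e), clear(d,e), clear(e,d), linked(a), linked(c), linked(d), linked(e), near(a), near(e)}
2. step(d,e)  →  {above(e), at(a,a), at(e,d), at(e,e), clear(a,a), clear(c,e), clear(d,e), clear(e,d), linked(a), linked(c), linked(d), linked(e), near(a), near(e)}
3. grab(e,d)  →  {at(a,a), at(d,e), at(e,e), clear(a,a), clear(c,e), clear(d,e), clear(e,d), linked(a), linked(c), linked(d), linked(e), near(a)}
optimal plan length = 3; 3 ≤ 4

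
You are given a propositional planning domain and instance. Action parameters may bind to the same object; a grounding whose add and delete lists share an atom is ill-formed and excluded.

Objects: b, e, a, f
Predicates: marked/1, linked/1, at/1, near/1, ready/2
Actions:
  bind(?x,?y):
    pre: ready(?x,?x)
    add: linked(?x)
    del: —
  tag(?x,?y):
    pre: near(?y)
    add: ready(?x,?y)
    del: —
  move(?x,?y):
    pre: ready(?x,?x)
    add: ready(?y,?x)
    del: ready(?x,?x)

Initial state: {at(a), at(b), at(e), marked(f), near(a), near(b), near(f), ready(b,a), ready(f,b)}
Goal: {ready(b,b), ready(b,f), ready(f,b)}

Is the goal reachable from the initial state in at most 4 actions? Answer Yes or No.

1. tag(b,b)  →  {at(a), at(b), at(e), marked(f), near(a), near(b), near(f), ready(b,a), ready(b,b), ready(f,b)}
2. tag(b,f)  →  {at(a), at(b), at(e), marked(f), near(a), near(b), near(f), ready(b,a), ready(b,b), ready(b,f), ready(f,b)}
optimal plan length = 2; 2 ≤ 4

Yes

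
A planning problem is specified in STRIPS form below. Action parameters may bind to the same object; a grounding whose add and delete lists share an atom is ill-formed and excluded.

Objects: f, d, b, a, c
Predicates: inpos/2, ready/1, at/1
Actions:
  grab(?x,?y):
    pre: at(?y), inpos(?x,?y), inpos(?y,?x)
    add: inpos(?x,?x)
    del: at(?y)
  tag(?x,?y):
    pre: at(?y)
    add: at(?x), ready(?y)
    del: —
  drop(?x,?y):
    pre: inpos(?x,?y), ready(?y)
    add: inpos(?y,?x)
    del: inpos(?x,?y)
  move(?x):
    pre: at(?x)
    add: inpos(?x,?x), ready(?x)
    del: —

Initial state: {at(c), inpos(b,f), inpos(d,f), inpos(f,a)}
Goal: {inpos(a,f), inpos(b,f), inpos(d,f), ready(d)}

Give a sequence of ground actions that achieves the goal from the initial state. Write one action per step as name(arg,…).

tag(d,c); tag(a,d); tag(f,a); drop(f,a)

1. tag(d,c)  →  {at(c), at(d), inpos(b,f), inpos(d,f), inpos(f,a), ready(c)}
2. tag(a,d)  →  {at(a), at(c), at(d), inpos(b,f), inpos(d,f), inpos(f,a), ready(c), ready(d)}
3. tag(f,a)  →  {at(a), at(c), at(d), at(f), inpos(b,f), inpos(d,f), inpos(f,a), ready(a), ready(c), ready(d)}
4. drop(f,a)  →  {at(a), at(c), at(d), at(f), inpos(a,f), inpos(b,f), inpos(d,f), ready(a), ready(c), ready(d)}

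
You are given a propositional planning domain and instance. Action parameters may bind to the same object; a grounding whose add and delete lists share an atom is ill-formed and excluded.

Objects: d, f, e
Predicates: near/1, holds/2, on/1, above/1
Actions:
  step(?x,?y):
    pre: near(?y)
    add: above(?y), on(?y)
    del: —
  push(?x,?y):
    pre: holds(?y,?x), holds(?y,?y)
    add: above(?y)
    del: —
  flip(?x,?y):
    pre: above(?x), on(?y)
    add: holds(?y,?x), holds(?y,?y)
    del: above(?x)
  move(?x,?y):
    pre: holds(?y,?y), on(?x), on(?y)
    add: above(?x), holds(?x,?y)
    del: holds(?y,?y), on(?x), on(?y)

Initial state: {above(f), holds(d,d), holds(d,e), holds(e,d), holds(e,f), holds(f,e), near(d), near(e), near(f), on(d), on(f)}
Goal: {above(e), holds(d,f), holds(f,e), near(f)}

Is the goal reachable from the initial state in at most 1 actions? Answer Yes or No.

No

1. step(d,e)  →  {above(e), above(f), holds(d,d), holds(d,e), holds(e,d), holds(e,f), holds(f,e), near(d), near(e), near(f), on(d), on(e), on(f)}
2. flip(f,d)  →  {above(e), holds(d,d), holds(d,e), holds(d,f), holds(e,d), holds(e,f), holds(f,e), near(d), near(e), near(f), on(d), on(e), on(f)}
optimal plan length = 2; 2 > 1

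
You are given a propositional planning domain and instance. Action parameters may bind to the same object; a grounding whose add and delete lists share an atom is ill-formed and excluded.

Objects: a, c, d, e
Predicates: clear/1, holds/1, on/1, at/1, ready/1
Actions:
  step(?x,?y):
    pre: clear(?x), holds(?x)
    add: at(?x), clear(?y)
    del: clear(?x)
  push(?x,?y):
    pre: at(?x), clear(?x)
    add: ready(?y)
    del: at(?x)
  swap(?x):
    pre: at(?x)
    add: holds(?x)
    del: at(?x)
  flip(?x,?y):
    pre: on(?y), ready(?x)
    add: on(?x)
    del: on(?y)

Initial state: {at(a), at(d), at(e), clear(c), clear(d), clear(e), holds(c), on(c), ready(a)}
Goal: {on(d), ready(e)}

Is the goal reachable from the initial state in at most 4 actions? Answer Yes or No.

Yes

1. push(d,d)  →  {at(a), at(e), clear(c), clear(d), clear(e), holds(c), on(c), ready(a), ready(d)}
2. push(e,e)  →  {at(a), clear(c), clear(d), clear(e), holds(c), on(c), ready(a), ready(d), ready(e)}
3. flip(d,c)  →  {at(a), clear(c), clear(d), clear(e), holds(c), on(d), ready(a), ready(d), ready(e)}
optimal plan length = 3; 3 ≤ 4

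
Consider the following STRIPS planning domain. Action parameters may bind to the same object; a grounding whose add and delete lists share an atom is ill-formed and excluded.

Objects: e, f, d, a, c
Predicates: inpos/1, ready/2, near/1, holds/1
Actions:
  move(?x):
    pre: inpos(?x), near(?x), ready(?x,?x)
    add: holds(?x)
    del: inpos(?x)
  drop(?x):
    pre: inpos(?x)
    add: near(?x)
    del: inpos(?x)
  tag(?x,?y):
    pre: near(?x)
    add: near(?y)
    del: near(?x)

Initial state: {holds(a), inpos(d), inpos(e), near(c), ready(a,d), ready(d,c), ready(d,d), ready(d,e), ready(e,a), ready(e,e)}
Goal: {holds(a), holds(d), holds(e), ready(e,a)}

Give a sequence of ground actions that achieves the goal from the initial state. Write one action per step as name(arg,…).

1. tag(c,e)  →  {holds(a), inpos(d), inpos(e), near(e), ready(a,d), ready(d,c), ready(d,d), ready(d,e), ready(e,a), ready(e,e)}
2. move(e)  →  {holds(a), holds(e), inpos(d), near(e), ready(a,d), ready(d,c), ready(d,d), ready(d,e), ready(e,a), ready(e,e)}
3. tag(e,d)  →  {holds(a), holds(e), inpos(d), near(d), ready(a,d), ready(d,c), ready(d,d), ready(d,e), ready(e,a), ready(e,e)}
4. move(d)  →  {holds(a), holds(d), holds(e), near(d), ready(a,d), ready(d,c), ready(d,d), ready(d,e), ready(e,a), ready(e,e)}

tag(c,e); move(e); tag(e,d); move(d)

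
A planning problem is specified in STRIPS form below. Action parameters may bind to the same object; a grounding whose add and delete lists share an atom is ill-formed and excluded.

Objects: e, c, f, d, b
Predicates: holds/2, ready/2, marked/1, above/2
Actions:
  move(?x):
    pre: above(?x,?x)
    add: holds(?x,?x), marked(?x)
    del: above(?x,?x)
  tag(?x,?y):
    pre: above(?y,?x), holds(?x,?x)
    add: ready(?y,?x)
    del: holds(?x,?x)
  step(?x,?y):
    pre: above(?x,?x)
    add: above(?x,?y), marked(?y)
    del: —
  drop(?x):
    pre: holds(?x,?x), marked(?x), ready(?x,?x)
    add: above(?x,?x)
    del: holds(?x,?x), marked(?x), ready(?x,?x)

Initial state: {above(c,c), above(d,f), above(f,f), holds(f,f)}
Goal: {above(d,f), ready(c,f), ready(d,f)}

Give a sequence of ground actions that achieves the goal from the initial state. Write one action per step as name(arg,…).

1. tag(f,d)  →  {above(c,c), above(d,f), above(f,f), ready(d,f)}
2. move(f)  →  {above(c,c), above(d,f), holds(f,f), marked(f), ready(d,f)}
3. step(c,f)  →  {above(c,c), above(c,f), above(d,f), holds(f,f), marked(f), ready(d,f)}
4. tag(f,c)  →  {above(c,c), above(c,f), above(d,f), marked(f), ready(c,f), ready(d,f)}

tag(f,d); move(f); step(c,f); tag(f,c)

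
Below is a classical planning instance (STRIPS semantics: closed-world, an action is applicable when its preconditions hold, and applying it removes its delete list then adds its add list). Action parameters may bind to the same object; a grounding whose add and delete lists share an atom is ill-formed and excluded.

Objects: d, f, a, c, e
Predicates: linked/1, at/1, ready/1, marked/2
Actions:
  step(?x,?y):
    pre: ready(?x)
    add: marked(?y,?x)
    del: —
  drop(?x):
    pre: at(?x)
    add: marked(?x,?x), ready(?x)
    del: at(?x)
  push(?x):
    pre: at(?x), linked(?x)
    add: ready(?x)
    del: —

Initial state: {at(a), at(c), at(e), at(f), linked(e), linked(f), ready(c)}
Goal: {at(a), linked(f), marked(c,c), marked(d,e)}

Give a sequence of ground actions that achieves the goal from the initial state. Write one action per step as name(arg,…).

1. step(c,c)  →  {at(a), at(c), at(e), at(f), linked(e), linked(f), marked(c,c), ready(c)}
2. drop(e)  →  {at(a), at(c), at(f), linked(e), linked(f), marked(c,c), marked(e,e), ready(c), ready(e)}
3. step(e,d)  →  {at(a), at(c), at(f), linked(e), linked(f), marked(c,c), marked(d,e), marked(e,e), ready(c), ready(e)}

step(c,c); drop(e); step(e,d)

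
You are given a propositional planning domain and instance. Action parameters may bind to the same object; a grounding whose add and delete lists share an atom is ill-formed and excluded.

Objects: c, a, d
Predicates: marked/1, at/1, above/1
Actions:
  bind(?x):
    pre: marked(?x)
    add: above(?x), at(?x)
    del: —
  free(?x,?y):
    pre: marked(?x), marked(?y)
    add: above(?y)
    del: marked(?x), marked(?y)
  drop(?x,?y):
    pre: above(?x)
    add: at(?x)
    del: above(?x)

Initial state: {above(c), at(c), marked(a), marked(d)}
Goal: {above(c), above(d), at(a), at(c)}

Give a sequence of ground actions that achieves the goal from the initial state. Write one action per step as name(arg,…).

1. bind(a)  →  {above(a), above(c), at(a), at(c), marked(a), marked(d)}
2. bind(d)  →  {above(a), above(c), above(d), at(a), at(c), at(d), marked(a), marked(d)}

bind(a); bind(d)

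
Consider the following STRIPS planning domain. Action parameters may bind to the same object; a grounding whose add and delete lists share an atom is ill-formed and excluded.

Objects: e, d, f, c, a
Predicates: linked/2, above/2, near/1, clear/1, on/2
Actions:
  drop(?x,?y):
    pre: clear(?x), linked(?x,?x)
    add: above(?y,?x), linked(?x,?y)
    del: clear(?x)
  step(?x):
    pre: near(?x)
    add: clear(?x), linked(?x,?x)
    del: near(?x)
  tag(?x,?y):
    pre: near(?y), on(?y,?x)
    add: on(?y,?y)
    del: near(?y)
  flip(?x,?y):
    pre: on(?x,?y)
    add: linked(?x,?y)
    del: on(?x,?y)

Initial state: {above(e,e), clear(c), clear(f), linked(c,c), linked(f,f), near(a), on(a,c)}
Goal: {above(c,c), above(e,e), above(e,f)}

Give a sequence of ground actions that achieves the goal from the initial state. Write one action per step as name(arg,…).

1. drop(f,e)  →  {above(e,e), above(e,f), clear(c), linked(c,c), linked(f,e), linked(f,f), near(a), on(a,c)}
2. drop(c,c)  →  {above(c,c), above(e,e), above(e,f), linked(c,c), linked(f,e), linked(f,f), near(a), on(a,c)}

drop(f,e); drop(c,c)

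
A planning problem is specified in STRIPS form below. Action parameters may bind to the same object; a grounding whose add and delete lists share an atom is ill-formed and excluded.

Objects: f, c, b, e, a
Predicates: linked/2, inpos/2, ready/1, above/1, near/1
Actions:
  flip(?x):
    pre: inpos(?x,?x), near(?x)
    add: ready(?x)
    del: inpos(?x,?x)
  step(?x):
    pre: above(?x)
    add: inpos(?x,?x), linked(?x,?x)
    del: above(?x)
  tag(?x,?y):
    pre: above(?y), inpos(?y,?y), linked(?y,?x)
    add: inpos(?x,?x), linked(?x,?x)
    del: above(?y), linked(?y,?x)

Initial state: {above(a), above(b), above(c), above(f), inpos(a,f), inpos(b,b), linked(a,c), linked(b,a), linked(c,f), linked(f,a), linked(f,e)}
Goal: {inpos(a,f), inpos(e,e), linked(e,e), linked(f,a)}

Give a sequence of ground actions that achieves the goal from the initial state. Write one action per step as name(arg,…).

1. tag(a,b)  →  {above(a), above(c), above(f), inpos(a,a), inpos(a,f), inpos(b,b), linked(a,a), linked(a,c), linked(c,f), linked(f,a), linked(f,e)}
2. tag(c,a)  →  {above(c), above(f), inpos(a,a), inpos(a,f), inpos(b,b), inpos(c,c), linked(a,a), linked(c,c), linked(c,f), linked(f,a), linked(f,e)}
3. tag(f,c)  →  {above(f), inpos(a,a), inpos(a,f), inpos(b,b), inpos(c,c), inpos(f,f), linked(a,a), linked(c,c), linked(f,a), linked(f,e), linked(f,f)}
4. tag(e,f)  →  {inpos(a,a), inpos(a,f), inpos(b,b), inpos(c,c), inpos(e,e), inpos(f,f), linked(a,a), linked(c,c), linked(e,e), linked(f,a), linked(f,f)}

tag(a,b); tag(c,a); tag(f,c); tag(e,f)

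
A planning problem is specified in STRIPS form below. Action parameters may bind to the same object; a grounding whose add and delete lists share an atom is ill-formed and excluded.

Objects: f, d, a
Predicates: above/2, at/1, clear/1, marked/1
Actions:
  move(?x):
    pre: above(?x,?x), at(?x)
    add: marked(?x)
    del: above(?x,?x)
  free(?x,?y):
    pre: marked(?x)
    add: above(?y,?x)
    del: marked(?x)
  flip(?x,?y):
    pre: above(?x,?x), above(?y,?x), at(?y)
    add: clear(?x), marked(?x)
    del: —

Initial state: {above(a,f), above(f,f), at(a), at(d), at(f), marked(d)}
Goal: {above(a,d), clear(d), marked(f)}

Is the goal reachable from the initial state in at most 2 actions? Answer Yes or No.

No

1. move(f)  →  {above(a,f), at(a), at(d), at(f), marked(d), marked(f)}
2. free(d,d)  →  {above(a,f), above(d,d), at(a), at(d), at(f), marked(f)}
3. flip(d,d)  →  {above(a,f), above(d,d), at(a), at(d), at(f), clear(d), marked(d), marked(f)}
4. free(d,a)  →  {above(a,d), above(a,f), above(d,d), at(a), at(d), at(f), clear(d), marked(f)}
optimal plan length = 4; 4 > 2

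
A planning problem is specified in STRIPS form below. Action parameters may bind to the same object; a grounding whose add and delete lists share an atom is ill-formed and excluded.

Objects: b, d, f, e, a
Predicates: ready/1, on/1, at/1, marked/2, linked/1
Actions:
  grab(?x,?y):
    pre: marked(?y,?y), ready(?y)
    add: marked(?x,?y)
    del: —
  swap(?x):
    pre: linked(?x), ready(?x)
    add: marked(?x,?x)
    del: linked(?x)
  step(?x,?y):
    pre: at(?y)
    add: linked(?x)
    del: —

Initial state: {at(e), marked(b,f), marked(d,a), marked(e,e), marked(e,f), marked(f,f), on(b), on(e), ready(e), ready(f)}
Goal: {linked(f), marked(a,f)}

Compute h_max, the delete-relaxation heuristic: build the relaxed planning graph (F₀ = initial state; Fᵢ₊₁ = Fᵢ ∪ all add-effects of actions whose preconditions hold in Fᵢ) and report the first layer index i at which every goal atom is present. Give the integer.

1

F0 = init (10 atoms)
F1 = F0 ∪ {linked(a), linked(b), linked(d), linked(e), linked(f), marked(a,e), marked(a,f), marked(b,e), marked(d,e), marked(d,f), marked(f,e)}  (21 atoms)
goal ⊆ F1  ⇒  h_max = 1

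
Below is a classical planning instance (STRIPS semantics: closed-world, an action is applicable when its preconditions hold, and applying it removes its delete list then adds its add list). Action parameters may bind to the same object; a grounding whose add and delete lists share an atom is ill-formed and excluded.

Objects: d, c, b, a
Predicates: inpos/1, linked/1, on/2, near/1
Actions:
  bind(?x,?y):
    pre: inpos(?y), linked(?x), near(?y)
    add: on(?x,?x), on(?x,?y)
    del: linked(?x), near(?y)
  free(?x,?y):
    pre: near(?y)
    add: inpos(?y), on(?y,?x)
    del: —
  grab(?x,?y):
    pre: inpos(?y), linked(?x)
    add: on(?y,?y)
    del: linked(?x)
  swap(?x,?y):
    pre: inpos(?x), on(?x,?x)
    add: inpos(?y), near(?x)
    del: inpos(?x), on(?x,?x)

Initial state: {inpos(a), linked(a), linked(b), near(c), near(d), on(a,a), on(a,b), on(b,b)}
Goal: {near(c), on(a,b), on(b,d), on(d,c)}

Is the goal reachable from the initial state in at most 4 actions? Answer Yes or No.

1. free(c,d)  →  {inpos(a), inpos(d), linked(a), linked(b), near(c), near(d), on(a,a), on(a,b), on(b,b), on(d,c)}
2. bind(b,d)  →  {inpos(a), inpos(d), linked(a), near(c), on(a,a), on(a,b), on(b,b), on(b,d), on(d,c)}
optimal plan length = 2; 2 ≤ 4

Yes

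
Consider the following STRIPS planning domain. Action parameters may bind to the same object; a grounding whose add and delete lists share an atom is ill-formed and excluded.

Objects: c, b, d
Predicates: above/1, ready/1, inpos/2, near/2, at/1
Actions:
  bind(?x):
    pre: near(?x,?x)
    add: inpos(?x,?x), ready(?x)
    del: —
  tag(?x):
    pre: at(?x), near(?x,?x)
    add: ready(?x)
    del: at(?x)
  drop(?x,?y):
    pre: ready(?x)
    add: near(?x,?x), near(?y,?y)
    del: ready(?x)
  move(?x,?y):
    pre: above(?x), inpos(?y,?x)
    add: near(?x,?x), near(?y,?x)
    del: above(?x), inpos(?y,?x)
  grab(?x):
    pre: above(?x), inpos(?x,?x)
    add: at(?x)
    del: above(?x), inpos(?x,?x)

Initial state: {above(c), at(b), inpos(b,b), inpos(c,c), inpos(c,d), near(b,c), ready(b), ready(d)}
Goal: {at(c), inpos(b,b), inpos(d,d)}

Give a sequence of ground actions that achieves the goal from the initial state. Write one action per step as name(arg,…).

1. drop(b,d)  →  {above(c), at(b), inpos(b,b), inpos(c,c), inpos(c,d), near(b,b), near(b,c), near(d,d), ready(d)}
2. bind(d)  →  {above(c), at(b), inpos(b,b), inpos(c,c), inpos(c,d), inpos(d,d), near(b,b), near(b,c), near(d,d), ready(d)}
3. grab(c)  →  {at(b), at(c), inpos(b,b), inpos(c,d), inpos(d,d), near(b,b), near(b,c), near(d,d), ready(d)}

drop(b,d); bind(d); grab(c)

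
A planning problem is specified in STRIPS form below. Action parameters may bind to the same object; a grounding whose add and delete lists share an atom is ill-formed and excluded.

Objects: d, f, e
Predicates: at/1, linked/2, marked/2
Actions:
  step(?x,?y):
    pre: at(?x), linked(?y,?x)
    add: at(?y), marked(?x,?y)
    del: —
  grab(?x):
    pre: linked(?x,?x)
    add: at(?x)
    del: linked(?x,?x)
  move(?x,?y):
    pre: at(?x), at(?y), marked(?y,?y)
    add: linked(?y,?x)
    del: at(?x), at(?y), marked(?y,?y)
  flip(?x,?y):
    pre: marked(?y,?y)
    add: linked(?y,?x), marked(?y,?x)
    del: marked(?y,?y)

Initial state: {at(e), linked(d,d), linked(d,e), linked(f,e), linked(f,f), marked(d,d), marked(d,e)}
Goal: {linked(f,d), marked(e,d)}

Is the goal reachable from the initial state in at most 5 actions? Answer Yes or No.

Yes

1. step(e,d)  →  {at(d), at(e), linked(d,d), linked(d,e), linked(f,e), linked(f,f), marked(d,d), marked(d,e), marked(e,d)}
2. step(e,f)  →  {at(d), at(e), at(f), linked(d,d), linked(d,e), linked(f,e), linked(f,f), marked(d,d), marked(d,e), marked(e,d), marked(e,f)}
3. step(f,f)  →  {at(d), at(e), at(f), linked(d,d), linked(d,e), linked(f,e), linked(f,f), marked(d,d), marked(d,e), marked(e,d), marked(e,f), marked(f,f)}
4. move(d,f)  →  {at(e), linked(d,d), linked(d,e), linked(f,d), linked(f,e), linked(f,f), marked(d,d), marked(d,e), marked(e,d), marked(e,f)}
optimal plan length = 4; 4 ≤ 5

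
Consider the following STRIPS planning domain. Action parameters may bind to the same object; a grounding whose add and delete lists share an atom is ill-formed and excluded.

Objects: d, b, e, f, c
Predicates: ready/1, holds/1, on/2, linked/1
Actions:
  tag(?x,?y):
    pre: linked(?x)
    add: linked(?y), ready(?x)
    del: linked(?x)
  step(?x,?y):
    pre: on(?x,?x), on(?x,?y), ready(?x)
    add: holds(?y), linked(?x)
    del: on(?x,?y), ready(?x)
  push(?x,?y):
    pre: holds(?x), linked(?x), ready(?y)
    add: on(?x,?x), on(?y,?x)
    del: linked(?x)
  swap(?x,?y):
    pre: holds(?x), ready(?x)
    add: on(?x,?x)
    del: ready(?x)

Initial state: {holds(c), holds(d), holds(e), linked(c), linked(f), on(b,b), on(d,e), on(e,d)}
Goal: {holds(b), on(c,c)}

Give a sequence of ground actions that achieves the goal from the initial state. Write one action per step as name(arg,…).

1. tag(f,b)  →  {holds(c), holds(d), holds(e), linked(b), linked(c), on(b,b), on(d,e), on(e,d), ready(f)}
2. tag(b,d)  →  {holds(c), holds(d), holds(e), linked(c), linked(d), on(b,b), on(d,e), on(e,d), ready(b), ready(f)}
3. step(b,b)  →  {holds(b), holds(c), holds(d), holds(e), linked(b), linked(c), linked(d), on(d,e), on(e,d), ready(f)}
4. push(c,f)  →  {holds(b), holds(c), holds(d), holds(e), linked(b), linked(d), on(c,c), on(d,e), on(e,d), on(f,c), ready(f)}

tag(f,b); tag(b,d); step(b,b); push(c,f)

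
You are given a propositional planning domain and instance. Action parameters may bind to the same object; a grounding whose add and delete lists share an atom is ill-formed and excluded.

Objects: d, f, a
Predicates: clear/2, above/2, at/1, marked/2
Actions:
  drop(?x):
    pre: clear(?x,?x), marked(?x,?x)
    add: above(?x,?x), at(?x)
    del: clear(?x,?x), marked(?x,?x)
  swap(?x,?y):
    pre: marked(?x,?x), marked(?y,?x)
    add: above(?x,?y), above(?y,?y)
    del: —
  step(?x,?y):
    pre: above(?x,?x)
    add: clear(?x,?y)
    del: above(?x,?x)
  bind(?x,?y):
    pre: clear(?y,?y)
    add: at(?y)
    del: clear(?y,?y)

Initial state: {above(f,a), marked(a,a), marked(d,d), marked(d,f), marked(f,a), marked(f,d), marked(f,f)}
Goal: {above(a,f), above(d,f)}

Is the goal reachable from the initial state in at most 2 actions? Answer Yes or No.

Yes

1. swap(d,f)  →  {above(d,f), above(f,a), above(f,f), marked(a,a), marked(d,d), marked(d,f), marked(f,a), marked(f,d), marked(f,f)}
2. swap(a,f)  →  {above(a,f), above(d,f), above(f,a), above(f,f), marked(a,a), marked(d,d), marked(d,f), marked(f,a), marked(f,d), marked(f,f)}
optimal plan length = 2; 2 ≤ 2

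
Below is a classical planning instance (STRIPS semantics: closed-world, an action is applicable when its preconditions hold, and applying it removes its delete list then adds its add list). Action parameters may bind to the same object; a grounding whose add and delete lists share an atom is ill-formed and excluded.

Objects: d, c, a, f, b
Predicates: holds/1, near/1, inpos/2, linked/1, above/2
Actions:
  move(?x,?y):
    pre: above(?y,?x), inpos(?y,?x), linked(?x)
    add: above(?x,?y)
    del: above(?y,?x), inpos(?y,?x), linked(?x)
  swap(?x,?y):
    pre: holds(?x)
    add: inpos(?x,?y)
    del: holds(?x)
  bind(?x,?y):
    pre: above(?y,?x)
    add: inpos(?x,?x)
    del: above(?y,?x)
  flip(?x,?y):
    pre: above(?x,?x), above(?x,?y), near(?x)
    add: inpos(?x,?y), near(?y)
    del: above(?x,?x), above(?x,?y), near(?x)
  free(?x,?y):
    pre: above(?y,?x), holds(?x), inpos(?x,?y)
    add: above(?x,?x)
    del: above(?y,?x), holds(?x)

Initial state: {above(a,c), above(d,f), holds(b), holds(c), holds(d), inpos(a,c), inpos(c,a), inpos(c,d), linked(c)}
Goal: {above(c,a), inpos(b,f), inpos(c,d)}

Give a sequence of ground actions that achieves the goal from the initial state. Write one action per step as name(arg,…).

move(c,a); swap(b,f)

1. move(c,a)  →  {above(c,a), above(d,f), holds(b), holds(c), holds(d), inpos(c,a), inpos(c,d)}
2. swap(b,f)  →  {above(c,a), above(d,f), holds(c), holds(d), inpos(b,f), inpos(c,a), inpos(c,d)}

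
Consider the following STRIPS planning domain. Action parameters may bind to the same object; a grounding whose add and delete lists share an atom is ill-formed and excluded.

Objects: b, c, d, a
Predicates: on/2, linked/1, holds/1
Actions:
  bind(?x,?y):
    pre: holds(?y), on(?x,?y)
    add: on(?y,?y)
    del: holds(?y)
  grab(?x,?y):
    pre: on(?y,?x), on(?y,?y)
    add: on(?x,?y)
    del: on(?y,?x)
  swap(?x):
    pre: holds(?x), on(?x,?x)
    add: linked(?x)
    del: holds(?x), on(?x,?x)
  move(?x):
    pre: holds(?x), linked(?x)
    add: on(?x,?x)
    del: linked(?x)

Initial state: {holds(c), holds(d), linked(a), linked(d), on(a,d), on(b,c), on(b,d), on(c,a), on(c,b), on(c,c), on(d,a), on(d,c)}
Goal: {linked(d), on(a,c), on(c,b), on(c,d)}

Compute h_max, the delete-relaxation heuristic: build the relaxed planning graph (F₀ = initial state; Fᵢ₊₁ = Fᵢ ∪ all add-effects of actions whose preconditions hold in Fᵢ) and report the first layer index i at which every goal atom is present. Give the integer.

2

F0 = init (12 atoms)
F1 = F0 ∪ {linked(c), on(a,c), on(d,d)}  (15 atoms)
F2 = F1 ∪ {on(c,d)}  (16 atoms)
goal ⊆ F2  ⇒  h_max = 2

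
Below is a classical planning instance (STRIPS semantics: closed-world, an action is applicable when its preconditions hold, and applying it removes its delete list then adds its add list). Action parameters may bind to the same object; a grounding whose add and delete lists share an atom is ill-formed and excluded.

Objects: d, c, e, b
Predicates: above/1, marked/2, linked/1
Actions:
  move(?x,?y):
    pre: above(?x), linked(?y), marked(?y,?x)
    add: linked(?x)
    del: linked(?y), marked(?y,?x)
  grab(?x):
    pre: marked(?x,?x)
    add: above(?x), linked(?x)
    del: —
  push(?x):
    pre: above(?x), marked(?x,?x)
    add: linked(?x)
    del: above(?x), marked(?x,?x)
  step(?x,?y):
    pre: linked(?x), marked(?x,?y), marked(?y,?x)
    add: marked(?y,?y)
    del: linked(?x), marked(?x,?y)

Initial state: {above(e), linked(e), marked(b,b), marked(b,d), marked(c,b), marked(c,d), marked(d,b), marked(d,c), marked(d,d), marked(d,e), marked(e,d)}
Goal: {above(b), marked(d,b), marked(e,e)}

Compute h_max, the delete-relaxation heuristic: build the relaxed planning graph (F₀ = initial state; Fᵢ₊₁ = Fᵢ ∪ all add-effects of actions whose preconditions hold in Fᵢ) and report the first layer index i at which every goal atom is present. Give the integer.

2

F0 = init (11 atoms)
F1 = F0 ∪ {above(b), above(d), linked(b), linked(d)}  (15 atoms)
F2 = F1 ∪ {marked(c,c), marked(e,e)}  (17 atoms)
goal ⊆ F2  ⇒  h_max = 2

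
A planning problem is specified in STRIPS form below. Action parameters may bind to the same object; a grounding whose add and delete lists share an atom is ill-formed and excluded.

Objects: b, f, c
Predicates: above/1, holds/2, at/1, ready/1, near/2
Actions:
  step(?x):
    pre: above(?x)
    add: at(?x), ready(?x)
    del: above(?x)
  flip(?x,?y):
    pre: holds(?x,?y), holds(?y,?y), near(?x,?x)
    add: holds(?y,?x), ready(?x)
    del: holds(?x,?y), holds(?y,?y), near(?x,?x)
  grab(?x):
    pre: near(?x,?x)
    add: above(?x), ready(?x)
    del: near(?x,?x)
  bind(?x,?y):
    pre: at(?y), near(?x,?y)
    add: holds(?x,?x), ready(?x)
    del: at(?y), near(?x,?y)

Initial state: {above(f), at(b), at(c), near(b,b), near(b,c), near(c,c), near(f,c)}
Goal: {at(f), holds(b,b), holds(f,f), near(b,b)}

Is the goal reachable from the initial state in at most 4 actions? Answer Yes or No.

No

1. step(f)  →  {at(b), at(c), at(f), near(b,b), near(b,c), near(c,c), near(f,c), ready(f)}
2. grab(c)  →  {above(c), at(b), at(c), at(f), near(b,b), near(b,c), near(f,c), ready(c), ready(f)}
3. bind(b,c)  →  {above(c), at(b), at(f), holds(b,b), near(b,b), near(f,c), ready(b), ready(c), ready(f)}
4. step(c)  →  {at(b), at(c), at(f), holds(b,b), near(b,b), near(f,c), ready(b), ready(c), ready(f)}
5. bind(f,c)  →  {at(b), at(f), holds(b,b), holds(f,f), near(b,b), ready(b), ready(c), ready(f)}
optimal plan length = 5; 5 > 4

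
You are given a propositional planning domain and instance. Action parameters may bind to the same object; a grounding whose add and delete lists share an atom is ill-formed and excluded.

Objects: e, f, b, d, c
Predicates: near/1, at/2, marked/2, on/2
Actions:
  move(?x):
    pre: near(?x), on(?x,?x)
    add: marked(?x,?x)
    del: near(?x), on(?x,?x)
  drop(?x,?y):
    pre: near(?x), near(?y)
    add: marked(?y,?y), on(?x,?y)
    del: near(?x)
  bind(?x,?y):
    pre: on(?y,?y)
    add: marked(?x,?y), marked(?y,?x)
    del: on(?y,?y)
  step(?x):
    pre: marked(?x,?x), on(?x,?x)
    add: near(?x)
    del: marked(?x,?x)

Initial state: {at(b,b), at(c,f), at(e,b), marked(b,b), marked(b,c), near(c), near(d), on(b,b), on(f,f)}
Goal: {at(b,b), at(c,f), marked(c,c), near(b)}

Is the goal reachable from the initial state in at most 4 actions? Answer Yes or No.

1. drop(d,c)  →  {at(b,b), at(c,f), at(e,b), marked(b,b), marked(b,c), marked(c,c), near(c), on(b,b), on(d,c), on(f,f)}
2. step(b)  →  {at(b,b), at(c,f), at(e,b), marked(b,c), marked(c,c), near(b), near(c), on(b,b), on(d,c), on(f,f)}
optimal plan length = 2; 2 ≤ 4

Yes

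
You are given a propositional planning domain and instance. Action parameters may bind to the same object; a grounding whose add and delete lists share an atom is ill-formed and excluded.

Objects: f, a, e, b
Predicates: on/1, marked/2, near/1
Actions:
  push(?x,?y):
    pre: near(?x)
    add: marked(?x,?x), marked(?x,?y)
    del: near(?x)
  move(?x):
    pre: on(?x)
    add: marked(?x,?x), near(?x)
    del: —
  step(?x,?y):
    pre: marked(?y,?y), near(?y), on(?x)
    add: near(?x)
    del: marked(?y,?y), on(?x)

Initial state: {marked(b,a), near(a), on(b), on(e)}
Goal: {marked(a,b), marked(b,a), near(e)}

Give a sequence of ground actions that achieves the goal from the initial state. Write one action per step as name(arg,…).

push(a,b); move(e)

1. push(a,b)  →  {marked(a,a), marked(a,b), marked(b,a), on(b), on(e)}
2. move(e)  →  {marked(a,a), marked(a,b), marked(b,a), marked(e,e), near(e), on(b), on(e)}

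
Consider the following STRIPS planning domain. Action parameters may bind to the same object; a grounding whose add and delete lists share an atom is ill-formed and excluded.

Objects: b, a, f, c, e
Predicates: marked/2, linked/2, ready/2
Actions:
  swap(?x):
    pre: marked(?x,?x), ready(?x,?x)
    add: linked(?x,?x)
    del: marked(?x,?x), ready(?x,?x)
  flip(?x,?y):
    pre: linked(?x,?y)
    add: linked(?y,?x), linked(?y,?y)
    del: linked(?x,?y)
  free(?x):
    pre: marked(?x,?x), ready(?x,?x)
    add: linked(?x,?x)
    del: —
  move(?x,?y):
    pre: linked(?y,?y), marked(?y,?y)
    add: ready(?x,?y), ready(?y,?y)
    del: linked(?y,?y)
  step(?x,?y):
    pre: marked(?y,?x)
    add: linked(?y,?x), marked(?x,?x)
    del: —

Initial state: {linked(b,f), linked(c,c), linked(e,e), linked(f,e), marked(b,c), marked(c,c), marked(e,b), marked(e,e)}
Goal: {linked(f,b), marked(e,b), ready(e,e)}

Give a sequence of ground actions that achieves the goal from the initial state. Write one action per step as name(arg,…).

flip(b,f); move(b,e)

1. flip(b,f)  →  {linked(c,c), linked(e,e), linked(f,b), linked(f,e), linked(f,f), marked(b,c), marked(c,c), marked(e,b), marked(e,e)}
2. move(b,e)  →  {linked(c,c), linked(f,b), linked(f,e), linked(f,f), marked(b,c), marked(c,c), marked(e,b), marked(e,e), ready(b,e), ready(e,e)}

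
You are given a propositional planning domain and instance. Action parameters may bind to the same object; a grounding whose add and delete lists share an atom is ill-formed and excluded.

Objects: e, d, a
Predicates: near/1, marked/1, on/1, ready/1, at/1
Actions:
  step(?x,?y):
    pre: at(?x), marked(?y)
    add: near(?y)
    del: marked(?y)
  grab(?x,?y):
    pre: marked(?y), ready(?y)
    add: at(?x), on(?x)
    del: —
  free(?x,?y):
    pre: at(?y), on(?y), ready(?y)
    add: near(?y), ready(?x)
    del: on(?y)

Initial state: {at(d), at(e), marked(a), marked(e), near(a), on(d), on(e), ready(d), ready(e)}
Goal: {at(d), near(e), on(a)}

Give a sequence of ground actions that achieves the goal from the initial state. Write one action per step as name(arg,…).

1. grab(a,e)  →  {at(a), at(d), at(e), marked(a), marked(e), near(a), on(a), on(d), on(e), ready(d), ready(e)}
2. step(e,e)  →  {at(a), at(d), at(e), marked(a), near(a), near(e), on(a), on(d), on(e), ready(d), ready(e)}

grab(a,e); step(e,e)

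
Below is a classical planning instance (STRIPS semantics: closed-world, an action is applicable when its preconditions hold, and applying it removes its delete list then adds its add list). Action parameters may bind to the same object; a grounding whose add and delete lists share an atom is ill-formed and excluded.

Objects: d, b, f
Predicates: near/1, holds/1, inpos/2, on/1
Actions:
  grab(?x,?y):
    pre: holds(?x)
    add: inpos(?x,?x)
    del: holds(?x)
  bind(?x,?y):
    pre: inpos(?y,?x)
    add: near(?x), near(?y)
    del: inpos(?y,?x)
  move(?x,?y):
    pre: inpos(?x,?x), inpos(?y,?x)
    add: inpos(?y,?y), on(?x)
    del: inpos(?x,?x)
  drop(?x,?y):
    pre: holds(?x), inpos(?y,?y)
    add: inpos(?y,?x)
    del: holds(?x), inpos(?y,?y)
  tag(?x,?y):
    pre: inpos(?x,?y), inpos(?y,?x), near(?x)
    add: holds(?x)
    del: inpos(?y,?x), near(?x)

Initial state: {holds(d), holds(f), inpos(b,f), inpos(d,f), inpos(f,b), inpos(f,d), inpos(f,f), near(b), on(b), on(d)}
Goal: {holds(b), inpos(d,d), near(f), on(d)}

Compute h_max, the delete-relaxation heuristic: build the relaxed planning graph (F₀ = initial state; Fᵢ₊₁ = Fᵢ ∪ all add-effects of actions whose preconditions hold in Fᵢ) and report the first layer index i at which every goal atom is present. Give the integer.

1

F0 = init (10 atoms)
F1 = F0 ∪ {holds(b), inpos(b,b), inpos(d,d), near(d), near(f), on(f)}  (16 atoms)
goal ⊆ F1  ⇒  h_max = 1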